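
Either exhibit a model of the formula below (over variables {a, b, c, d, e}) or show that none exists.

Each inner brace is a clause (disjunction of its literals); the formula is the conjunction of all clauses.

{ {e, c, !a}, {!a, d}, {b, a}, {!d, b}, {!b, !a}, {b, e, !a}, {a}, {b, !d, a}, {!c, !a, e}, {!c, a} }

From the singleton clause (a), a = true.
From the singleton clause (d), d = true.
From the singleton clause (b), b = true.
Now (!b) is unsatisfied and unit — conflict.

UNSATISFIABLE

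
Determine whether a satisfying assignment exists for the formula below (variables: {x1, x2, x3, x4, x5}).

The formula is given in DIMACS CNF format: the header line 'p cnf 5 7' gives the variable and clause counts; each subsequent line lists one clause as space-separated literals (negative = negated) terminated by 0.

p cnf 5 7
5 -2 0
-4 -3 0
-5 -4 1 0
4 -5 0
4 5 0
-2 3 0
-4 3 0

Suppose x5 = True.
The clause (x4) is unit, so x4 = True.
The clause (¬x3) is unit, so x3 = False.
Now (x3) is unsatisfied and unit — conflict.
That branch fails; take x5 = False instead.
The clause (¬x2) is unit, so x2 = False.
The clause (x4) is unit, so x4 = True.
The clause (¬x3) is unit, so x3 = False.
Now (x3) is unsatisfied and unit — conflict.
Either choice for x5 ends in contradiction.
No assignment satisfies every clause.

No, unsatisfiable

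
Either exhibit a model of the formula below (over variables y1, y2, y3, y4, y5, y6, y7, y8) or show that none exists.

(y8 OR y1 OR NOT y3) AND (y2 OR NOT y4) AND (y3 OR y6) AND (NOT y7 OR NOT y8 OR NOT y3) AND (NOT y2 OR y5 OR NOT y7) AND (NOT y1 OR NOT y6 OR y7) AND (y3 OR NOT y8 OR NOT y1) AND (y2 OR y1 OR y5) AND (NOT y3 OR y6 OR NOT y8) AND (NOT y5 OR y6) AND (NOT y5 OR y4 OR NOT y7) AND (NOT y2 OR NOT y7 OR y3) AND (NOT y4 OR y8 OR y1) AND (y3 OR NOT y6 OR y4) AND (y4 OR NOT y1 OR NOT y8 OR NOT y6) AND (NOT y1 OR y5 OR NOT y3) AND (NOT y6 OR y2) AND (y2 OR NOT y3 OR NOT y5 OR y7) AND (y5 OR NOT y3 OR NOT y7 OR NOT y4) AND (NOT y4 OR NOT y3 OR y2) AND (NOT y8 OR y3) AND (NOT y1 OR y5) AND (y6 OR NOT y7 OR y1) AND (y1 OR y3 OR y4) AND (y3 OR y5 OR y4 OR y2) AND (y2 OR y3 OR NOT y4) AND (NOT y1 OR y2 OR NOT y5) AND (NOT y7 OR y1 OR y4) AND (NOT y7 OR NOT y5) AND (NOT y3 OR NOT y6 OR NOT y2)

UNSATISFIABLE

Case y2 = true:
Case y3 = true:
The clause (NOT y6) is unit, so y6 = false.
The clause (NOT y8) is unit, so y8 = false.
The clause (y1) is unit, so y1 = true.
The clause (NOT y5) is unit, so y5 = false.
But (y5) is also a unit clause — contradiction.
That branch fails; take y3 = false instead.
The clause (y6) is unit, so y6 = true.
The clause (NOT y7) is unit, so y7 = false.
The clause (NOT y1) is unit, so y1 = false.
The clause (y4) is unit, so y4 = true.
The clause (y8) is unit, so y8 = true.
But (NOT y8) is also a unit clause — contradiction.
Both values of y3 lead to a conflict.
That branch fails; take y2 = false instead.
The clause (NOT y4) is unit, so y4 = false.
The clause (NOT y6) is unit, so y6 = false.
The clause (y3) is unit, so y3 = true.
The clause (NOT y8) is unit, so y8 = false.
The clause (y1) is unit, so y1 = true.
The clause (NOT y5) is unit, so y5 = false.
But (y5) is also a unit clause — contradiction.
Both values of y2 lead to a conflict.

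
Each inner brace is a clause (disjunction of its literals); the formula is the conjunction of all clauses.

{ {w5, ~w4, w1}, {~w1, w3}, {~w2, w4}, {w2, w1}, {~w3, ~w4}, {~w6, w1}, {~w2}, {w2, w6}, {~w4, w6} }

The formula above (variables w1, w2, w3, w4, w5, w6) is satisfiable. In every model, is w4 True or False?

Suppose w4 = 1.
(~w3) alone gives w3 = 0.
(~w1) alone gives w1 = 0.
(w5) alone gives w5 = 1.
(w2) alone gives w2 = 1.
But (~w2) is also a unit clause — contradiction.
So every satisfying assignment has w4 = False.

False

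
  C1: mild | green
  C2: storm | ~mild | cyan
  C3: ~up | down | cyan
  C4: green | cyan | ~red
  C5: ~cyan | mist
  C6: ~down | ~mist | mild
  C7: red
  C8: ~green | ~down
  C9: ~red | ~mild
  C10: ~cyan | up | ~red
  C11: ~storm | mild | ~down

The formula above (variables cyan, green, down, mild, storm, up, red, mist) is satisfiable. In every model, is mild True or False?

Suppose mild = 1.
From the singleton clause (red), red = 1.
That conflicts with the unit clause (~red).
So every satisfying assignment has mild = False.

False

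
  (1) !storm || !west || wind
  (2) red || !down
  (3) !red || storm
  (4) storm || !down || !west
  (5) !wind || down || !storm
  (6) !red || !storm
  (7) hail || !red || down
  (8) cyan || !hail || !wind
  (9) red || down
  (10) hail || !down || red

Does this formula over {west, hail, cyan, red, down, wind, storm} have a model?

Suppose red = true.
(storm) alone gives storm = true.
That conflicts with the unit clause (!storm).
So red must be the other value — set red = false.
(!down) alone gives down = false.
That conflicts with the unit clause (down).
Either choice for red ends in contradiction.
No assignment satisfies every clause.

Unsatisfiable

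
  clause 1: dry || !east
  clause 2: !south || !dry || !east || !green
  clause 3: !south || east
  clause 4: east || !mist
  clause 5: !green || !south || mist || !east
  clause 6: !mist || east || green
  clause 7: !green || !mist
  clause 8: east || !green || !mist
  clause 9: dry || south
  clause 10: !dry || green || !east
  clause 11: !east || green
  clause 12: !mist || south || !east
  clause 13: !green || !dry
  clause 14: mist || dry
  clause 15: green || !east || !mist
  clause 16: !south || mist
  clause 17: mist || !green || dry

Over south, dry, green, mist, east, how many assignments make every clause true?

1

There are 2^5 = 32 truth assignments over (south, dry, green, mist, east).
Split on green. With green = true, the clauses containing green are satisfied and !green drops from the rest; 0 of the 2^4 = 16 assignments to the other variables satisfy what remains.
With green = false, by the same count on the reduced clause set, 1 assignment works.
(One model: south=F, dry=T, green=F, mist=F, east=F.)
Total: 0 + 1 = 1.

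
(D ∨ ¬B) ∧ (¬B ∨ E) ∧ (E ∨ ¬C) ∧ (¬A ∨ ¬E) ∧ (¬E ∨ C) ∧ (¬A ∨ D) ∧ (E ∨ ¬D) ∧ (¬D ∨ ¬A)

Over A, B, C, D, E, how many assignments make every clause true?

4

There are 2^5 = 32 truth assignments over (A, B, C, D, E).
Split on A. With A = True, the clauses containing A are satisfied and ¬A drops from the rest; 0 of the 2^4 = 16 assignments to the other variables satisfy what remains.
With A = False, by the same count on the reduced clause set, 4 assignments work.
(One model: A=F, B=F, C=F, D=F, E=F.)
Total: 0 + 4 = 4.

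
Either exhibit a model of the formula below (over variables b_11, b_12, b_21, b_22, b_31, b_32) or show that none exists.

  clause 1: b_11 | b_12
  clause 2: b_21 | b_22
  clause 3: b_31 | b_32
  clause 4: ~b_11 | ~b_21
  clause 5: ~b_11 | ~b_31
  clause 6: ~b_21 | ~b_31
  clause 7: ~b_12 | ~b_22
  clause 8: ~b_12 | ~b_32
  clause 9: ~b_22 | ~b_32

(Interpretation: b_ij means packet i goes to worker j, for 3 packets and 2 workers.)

Suppose b_11 = 1.
(~b_21) alone gives b_21 = 0.
(b_22) alone gives b_22 = 1.
(~b_31) alone gives b_31 = 0.
(b_32) alone gives b_32 = 1.
That conflicts with the unit clause (~b_32).
Backtrack on b_11: now try b_11 = 0.
(b_12) alone gives b_12 = 1.
(~b_22) alone gives b_22 = 0.
(b_21) alone gives b_21 = 1.
(~b_31) alone gives b_31 = 0.
(b_32) alone gives b_32 = 1.
That conflicts with the unit clause (~b_32).
Either choice for b_11 ends in contradiction.

UNSATISFIABLE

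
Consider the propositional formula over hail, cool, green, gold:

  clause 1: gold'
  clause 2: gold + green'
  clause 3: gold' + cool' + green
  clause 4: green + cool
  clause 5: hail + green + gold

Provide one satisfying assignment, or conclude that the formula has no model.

(gold') alone gives gold = 0.
(green') alone gives green = 0.
(cool) alone gives cool = 1.
(hail) alone gives hail = 1.
All clauses are satisfied.

hail=1,  cool=1,  green=0,  gold=0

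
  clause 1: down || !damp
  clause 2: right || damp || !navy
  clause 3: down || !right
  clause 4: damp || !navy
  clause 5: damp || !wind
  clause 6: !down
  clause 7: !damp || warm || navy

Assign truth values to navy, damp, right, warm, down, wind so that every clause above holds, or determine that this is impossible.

navy=false,  damp=false,  right=false,  warm=true,  down=false,  wind=false

(!down) alone gives down = false.
(!damp) alone gives damp = false.
(!right) alone gives right = false.
(!navy) alone gives navy = false.
(!wind) alone gives wind = false.
Every clause is now satisfied; warm is unconstrained.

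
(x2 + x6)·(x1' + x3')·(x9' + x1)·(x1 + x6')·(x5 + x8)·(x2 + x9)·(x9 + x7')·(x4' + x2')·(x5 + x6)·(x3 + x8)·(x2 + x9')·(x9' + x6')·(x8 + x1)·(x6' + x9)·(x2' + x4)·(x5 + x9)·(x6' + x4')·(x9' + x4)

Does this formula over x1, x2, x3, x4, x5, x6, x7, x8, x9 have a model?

Unsatisfiable

Branch on x2: set x2 = 1.
(x4') alone gives x4 = 0.
Now (x4) is unsatisfied and unit — conflict.
Undo x2 and try x2 = 0.
(x6) alone gives x6 = 1.
(x1) alone gives x1 = 1.
(x3') alone gives x3 = 0.
(x9) alone gives x9 = 1.
Now (x9') is unsatisfied and unit — conflict.
Neither x2 = 1 nor x2 = 0 works.
No assignment satisfies every clause.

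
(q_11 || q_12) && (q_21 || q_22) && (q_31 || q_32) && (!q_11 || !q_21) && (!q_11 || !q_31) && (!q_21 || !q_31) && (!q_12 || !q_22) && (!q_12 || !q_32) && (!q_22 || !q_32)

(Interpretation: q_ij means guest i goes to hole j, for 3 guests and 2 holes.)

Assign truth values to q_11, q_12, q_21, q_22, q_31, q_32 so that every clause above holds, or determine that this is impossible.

Try q_11 = true.
Unit clause (!q_21) forces q_21 = false.
Unit clause (q_22) forces q_22 = true.
Unit clause (!q_31) forces q_31 = false.
Unit clause (q_32) forces q_32 = true.
But (!q_32) is also a unit clause — contradiction.
So q_11 must be the other value — set q_11 = false.
Unit clause (q_12) forces q_12 = true.
Unit clause (!q_22) forces q_22 = false.
Unit clause (q_21) forces q_21 = true.
Unit clause (!q_31) forces q_31 = false.
Unit clause (q_32) forces q_32 = true.
But (!q_32) is also a unit clause — contradiction.
Neither q_11 = true nor q_11 = false works.

UNSATISFIABLE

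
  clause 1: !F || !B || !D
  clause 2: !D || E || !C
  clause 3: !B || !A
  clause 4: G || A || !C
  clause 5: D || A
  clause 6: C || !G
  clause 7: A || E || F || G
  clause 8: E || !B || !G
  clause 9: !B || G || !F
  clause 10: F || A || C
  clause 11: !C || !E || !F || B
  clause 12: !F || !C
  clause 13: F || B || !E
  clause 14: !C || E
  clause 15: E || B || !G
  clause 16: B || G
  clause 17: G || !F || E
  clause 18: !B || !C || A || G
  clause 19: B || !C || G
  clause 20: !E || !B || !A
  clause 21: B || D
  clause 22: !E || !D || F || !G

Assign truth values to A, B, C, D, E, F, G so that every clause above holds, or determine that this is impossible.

Case B = false:
The clause (G) is unit, so G = true.
The clause (C) is unit, so C = true.
The clause (!F) is unit, so F = false.
The clause (!E) is unit, so E = false.
That conflicts with the unit clause (E).
Undo B and try B = true.
The clause (!A) is unit, so A = false.
The clause (D) is unit, so D = true.
The clause (!F) is unit, so F = false.
The clause (C) is unit, so C = true.
The clause (E) is unit, so E = true.
The clause (G) is unit, so G = true.
That conflicts with the unit clause (!G).
Either choice for B ends in contradiction.

UNSATISFIABLE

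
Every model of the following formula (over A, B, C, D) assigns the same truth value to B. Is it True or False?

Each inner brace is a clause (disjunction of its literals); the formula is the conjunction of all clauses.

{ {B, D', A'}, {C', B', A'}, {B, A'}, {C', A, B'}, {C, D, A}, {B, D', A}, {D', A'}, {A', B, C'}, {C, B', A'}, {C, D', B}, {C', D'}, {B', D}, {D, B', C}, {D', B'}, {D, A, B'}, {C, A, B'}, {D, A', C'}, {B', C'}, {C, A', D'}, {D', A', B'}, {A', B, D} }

Suppose B = 1.
Unit clause (D) forces D = 1.
That conflicts with the unit clause (D').
So every satisfying assignment has B = False.

False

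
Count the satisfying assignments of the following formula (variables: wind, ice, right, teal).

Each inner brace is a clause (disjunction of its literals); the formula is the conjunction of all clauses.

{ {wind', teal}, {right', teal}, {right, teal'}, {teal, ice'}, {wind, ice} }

There are 2^4 = 16 truth assignments over (wind, ice, right, teal).
Check each against the 5 clauses (columns in the order wind, ice, right, teal):
  F F F F  ✗ fails (wind + ice)
  F F F T  ✗ fails (right + teal')
  F F T F  ✗ fails (right' + teal)
  F F T T  ✗ fails (wind + ice)
  F T F F  ✗ fails (teal + ice')
  F T F T  ✗ fails (right + teal')
  F T T F  ✗ fails (right' + teal)
  F T T T  ✓ satisfies all
  T F F F  ✗ fails (wind' + teal)
  T F F T  ✗ fails (right + teal')
  T F T F  ✗ fails (wind' + teal)
  T F T T  ✓ satisfies all
  T T F F  ✗ fails (wind' + teal)
  T T F T  ✗ fails (right + teal')
  T T T F  ✗ fails (wind' + teal)
  T T T T  ✓ satisfies all
3 of the 16 rows are models.

3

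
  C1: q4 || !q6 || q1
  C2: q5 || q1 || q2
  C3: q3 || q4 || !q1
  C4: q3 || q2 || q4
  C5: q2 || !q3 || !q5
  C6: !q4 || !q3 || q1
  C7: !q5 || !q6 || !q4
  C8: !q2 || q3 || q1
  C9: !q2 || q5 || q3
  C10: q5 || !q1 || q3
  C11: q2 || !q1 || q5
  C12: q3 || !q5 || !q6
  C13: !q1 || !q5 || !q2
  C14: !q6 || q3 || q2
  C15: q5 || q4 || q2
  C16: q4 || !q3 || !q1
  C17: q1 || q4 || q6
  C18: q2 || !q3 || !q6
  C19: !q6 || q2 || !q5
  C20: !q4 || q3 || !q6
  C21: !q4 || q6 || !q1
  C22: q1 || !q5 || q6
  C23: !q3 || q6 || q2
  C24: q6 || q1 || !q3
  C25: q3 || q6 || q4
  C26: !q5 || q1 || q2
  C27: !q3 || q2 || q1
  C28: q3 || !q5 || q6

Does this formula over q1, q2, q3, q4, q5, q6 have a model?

Yes, satisfiable

Try q4 = true.
Try q3 = true.
Unit clause (q1) forces q1 = true.
Unit clause (q6) forces q6 = true.
Unit clause (!q5) forces q5 = false.
Unit clause (q2) forces q2 = true.
All clauses are satisfied.
A satisfying assignment: q1=true, q2=true, q3=true, q4=true, q5=false, q6=true.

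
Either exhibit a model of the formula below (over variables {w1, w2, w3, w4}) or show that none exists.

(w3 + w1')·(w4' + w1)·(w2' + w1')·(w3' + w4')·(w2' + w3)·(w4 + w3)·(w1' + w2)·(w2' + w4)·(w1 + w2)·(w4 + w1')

Suppose w3 = 1.
The clause (w4') is unit, so w4 = 0.
The clause (w2') is unit, so w2 = 0.
The clause (w1') is unit, so w1 = 0.
That conflicts with the unit clause (w1).
Undo w3 and try w3 = 0.
The clause (w1') is unit, so w1 = 0.
The clause (w4') is unit, so w4 = 0.
That conflicts with the unit clause (w4).
Either choice for w3 ends in contradiction.

UNSATISFIABLE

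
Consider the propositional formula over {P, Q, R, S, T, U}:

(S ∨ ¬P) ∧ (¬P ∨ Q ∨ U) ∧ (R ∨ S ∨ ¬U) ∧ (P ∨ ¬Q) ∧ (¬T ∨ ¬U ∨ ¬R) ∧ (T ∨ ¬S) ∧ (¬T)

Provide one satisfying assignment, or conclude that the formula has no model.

P ↦ False,  Q ↦ False,  R ↦ False,  S ↦ False,  T ↦ False,  U ↦ False

The clause (¬T) is unit, so T = False.
The clause (¬S) is unit, so S = False.
The clause (¬P) is unit, so P = False.
The clause (¬Q) is unit, so Q = False.
Case R = False:
The clause (¬U) is unit, so U = False.
All clauses are satisfied.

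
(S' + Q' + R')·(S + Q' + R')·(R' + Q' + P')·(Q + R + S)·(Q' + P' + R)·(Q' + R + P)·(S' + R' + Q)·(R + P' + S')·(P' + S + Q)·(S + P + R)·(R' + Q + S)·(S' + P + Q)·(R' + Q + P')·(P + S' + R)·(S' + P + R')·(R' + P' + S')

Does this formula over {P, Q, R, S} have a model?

Unsatisfiable

Suppose S = 0.
Suppose Q = 0.
Unit clause (R) forces R = 1.
That conflicts with the unit clause (R').
Backtrack on Q: now try Q = 1.
Unit clause (R') forces R = 0.
Unit clause (P') forces P = 0.
That conflicts with the unit clause (P).
Neither Q = 1 nor Q = 0 works.
Backtrack on S: now try S = 1.
Suppose Q = 0.
Unit clause (R') forces R = 0.
Unit clause (P') forces P = 0.
That conflicts with the unit clause (P).
Backtrack on Q: now try Q = 1.
Unit clause (R') forces R = 0.
Unit clause (P') forces P = 0.
That conflicts with the unit clause (P).
Neither Q = 1 nor Q = 0 works.
Neither S = 1 nor S = 0 works.
No assignment satisfies every clause.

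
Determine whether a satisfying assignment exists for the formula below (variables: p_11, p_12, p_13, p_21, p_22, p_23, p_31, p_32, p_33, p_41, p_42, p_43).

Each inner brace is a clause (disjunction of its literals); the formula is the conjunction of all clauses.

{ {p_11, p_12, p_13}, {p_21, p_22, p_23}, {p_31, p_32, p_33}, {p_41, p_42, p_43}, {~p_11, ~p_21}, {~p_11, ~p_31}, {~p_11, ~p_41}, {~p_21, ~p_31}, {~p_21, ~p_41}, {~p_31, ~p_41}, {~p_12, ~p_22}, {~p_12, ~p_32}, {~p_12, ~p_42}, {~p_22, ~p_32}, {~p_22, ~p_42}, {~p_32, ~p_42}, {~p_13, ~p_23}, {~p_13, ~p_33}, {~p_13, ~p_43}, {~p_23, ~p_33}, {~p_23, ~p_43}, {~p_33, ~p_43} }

Suppose p_11 = 0.
Suppose p_12 = 1.
(~p_22) alone gives p_22 = 0.
(~p_32) alone gives p_32 = 0.
(~p_42) alone gives p_42 = 0.
Suppose p_21 = 1.
(~p_31) alone gives p_31 = 0.
(p_33) alone gives p_33 = 1.
(~p_41) alone gives p_41 = 0.
(p_43) alone gives p_43 = 1.
But (~p_43) is also a unit clause — contradiction.
That branch fails; take p_21 = 0 instead.
(p_23) alone gives p_23 = 1.
(~p_13) alone gives p_13 = 0.
(~p_33) alone gives p_33 = 0.
(p_31) alone gives p_31 = 1.
(~p_41) alone gives p_41 = 0.
(p_43) alone gives p_43 = 1.
But (~p_43) is also a unit clause — contradiction.
Either choice for p_21 ends in contradiction.
That branch fails; take p_12 = 0 instead.
(p_13) alone gives p_13 = 1.
(~p_23) alone gives p_23 = 0.
(~p_33) alone gives p_33 = 0.
(~p_43) alone gives p_43 = 0.
Suppose p_21 = 1.
(~p_31) alone gives p_31 = 0.
(p_32) alone gives p_32 = 1.
(~p_41) alone gives p_41 = 0.
(p_42) alone gives p_42 = 1.
But (~p_42) is also a unit clause — contradiction.
That branch fails; take p_21 = 0 instead.
(p_22) alone gives p_22 = 1.
(~p_32) alone gives p_32 = 0.
(p_31) alone gives p_31 = 1.
(~p_41) alone gives p_41 = 0.
(p_42) alone gives p_42 = 1.
But (~p_42) is also a unit clause — contradiction.
Either choice for p_21 ends in contradiction.
Either choice for p_12 ends in contradiction.
That branch fails; take p_11 = 1 instead.
(~p_21) alone gives p_21 = 0.
(~p_31) alone gives p_31 = 0.
(~p_41) alone gives p_41 = 0.
Suppose p_22 = 1.
(~p_12) alone gives p_12 = 0.
(~p_32) alone gives p_32 = 0.
(p_33) alone gives p_33 = 1.
(~p_42) alone gives p_42 = 0.
(p_43) alone gives p_43 = 1.
But (~p_43) is also a unit clause — contradiction.
That branch fails; take p_22 = 0 instead.
(p_23) alone gives p_23 = 1.
(~p_13) alone gives p_13 = 0.
(~p_33) alone gives p_33 = 0.
(p_32) alone gives p_32 = 1.
(~p_12) alone gives p_12 = 0.
(~p_42) alone gives p_42 = 0.
(p_43) alone gives p_43 = 1.
But (~p_43) is also a unit clause — contradiction.
Either choice for p_22 ends in contradiction.
Either choice for p_11 ends in contradiction.
No assignment satisfies every clause.

Unsatisfiable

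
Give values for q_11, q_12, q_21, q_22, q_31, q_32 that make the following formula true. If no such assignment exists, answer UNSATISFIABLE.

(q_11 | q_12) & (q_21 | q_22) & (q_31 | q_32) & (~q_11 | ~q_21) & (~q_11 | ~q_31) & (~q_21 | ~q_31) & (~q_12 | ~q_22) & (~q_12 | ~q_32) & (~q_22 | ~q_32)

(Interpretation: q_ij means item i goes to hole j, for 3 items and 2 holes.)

UNSATISFIABLE

Try q_11 = 1.
The clause (~q_21) is unit, so q_21 = 0.
The clause (q_22) is unit, so q_22 = 1.
The clause (~q_31) is unit, so q_31 = 0.
The clause (q_32) is unit, so q_32 = 1.
That conflicts with the unit clause (~q_32).
That branch fails; take q_11 = 0 instead.
The clause (q_12) is unit, so q_12 = 1.
The clause (~q_22) is unit, so q_22 = 0.
The clause (q_21) is unit, so q_21 = 1.
The clause (~q_31) is unit, so q_31 = 0.
The clause (q_32) is unit, so q_32 = 1.
That conflicts with the unit clause (~q_32).
Both values of q_11 lead to a conflict.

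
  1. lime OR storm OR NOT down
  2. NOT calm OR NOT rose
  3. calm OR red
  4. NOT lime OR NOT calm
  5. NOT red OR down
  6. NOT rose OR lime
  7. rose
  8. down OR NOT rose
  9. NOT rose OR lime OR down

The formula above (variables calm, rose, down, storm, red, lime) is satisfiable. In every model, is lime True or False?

True

Suppose lime = false.
The clause (NOT rose) is unit, so rose = false.
Now (rose) is unsatisfied and unit — conflict.
So every satisfying assignment has lime = True.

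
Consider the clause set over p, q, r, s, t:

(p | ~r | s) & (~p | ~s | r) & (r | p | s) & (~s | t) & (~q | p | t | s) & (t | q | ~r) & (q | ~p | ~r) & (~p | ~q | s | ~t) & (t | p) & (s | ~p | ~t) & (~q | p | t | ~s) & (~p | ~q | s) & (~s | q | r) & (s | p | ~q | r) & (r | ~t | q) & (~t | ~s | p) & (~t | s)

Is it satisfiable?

Suppose s = 1.
The clause (t) is unit, so t = 1.
The clause (p) is unit, so p = 1.
The clause (r) is unit, so r = 1.
The clause (q) is unit, so q = 1.
All clauses are satisfied.
A satisfying assignment: p ↦ 1, q ↦ 1, r ↦ 1, s ↦ 1, t ↦ 1.

Yes, satisfiable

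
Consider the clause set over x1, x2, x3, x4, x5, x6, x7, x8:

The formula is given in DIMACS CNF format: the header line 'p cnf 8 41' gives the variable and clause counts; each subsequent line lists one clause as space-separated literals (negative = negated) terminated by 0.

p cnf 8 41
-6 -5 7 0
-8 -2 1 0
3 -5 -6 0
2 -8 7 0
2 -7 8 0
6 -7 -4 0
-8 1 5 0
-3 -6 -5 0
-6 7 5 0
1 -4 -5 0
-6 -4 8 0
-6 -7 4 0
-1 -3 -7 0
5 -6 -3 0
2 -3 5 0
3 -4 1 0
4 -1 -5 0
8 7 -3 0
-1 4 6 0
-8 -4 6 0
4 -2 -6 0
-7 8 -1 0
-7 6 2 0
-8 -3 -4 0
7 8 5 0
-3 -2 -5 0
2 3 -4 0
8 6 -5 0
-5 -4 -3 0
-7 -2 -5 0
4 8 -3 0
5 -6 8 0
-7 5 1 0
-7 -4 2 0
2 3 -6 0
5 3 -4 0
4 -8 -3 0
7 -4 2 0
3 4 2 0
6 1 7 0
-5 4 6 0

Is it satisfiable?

Branch on x6: set x6 = False.
Branch on x7: set x7 = False.
Unit clause (x1) forces x1 = True.
Unit clause (x4) forces x4 = True.
Unit clause (¬x8) forces x8 = False.
Unit clause (¬x3) forces x3 = False.
Unit clause (x5) forces x5 = True.
But (¬x5) is also a unit clause — contradiction.
So x7 must be the other value — set x7 = True.
Unit clause (¬x4) forces x4 = False.
Unit clause (¬x1) forces x1 = False.
Unit clause (x2) forces x2 = True.
Unit clause (¬x8) forces x8 = False.
Unit clause (¬x5) forces x5 = False.
But (x5) is also a unit clause — contradiction.
Either choice for x7 ends in contradiction.
So x6 must be the other value — set x6 = True.
Branch on x5: set x5 = False.
Unit clause (x7) forces x7 = True.
Unit clause (x4) forces x4 = True.
Unit clause (x8) forces x8 = True.
Unit clause (x1) forces x1 = True.
Unit clause (¬x3) forces x3 = False.
But (x3) is also a unit clause — contradiction.
So x5 must be the other value — set x5 = True.
Unit clause (x7) forces x7 = True.
Unit clause (x3) forces x3 = True.
But (¬x3) is also a unit clause — contradiction.
Either choice for x5 ends in contradiction.
Either choice for x6 ends in contradiction.
No assignment satisfies every clause.

Unsatisfiable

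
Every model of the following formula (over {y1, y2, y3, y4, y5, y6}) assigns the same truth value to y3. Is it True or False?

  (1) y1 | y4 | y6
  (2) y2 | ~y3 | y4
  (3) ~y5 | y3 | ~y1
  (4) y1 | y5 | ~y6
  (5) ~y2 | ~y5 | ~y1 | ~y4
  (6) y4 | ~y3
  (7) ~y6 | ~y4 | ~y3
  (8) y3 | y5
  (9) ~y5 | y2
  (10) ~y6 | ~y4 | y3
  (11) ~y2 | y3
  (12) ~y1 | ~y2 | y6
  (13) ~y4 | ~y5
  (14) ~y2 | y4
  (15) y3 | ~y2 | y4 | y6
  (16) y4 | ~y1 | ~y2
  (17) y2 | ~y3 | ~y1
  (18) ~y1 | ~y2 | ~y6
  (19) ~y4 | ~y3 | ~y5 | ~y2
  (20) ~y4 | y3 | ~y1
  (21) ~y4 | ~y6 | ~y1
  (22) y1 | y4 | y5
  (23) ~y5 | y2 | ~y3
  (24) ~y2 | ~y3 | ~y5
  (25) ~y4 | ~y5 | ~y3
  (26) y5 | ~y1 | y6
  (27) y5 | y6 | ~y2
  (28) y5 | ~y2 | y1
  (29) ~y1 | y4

True

Suppose y3 = 0.
The clause (y5) is unit, so y5 = 1.
The clause (~y1) is unit, so y1 = 0.
The clause (y2) is unit, so y2 = 1.
That conflicts with the unit clause (~y2).
So every satisfying assignment has y3 = True.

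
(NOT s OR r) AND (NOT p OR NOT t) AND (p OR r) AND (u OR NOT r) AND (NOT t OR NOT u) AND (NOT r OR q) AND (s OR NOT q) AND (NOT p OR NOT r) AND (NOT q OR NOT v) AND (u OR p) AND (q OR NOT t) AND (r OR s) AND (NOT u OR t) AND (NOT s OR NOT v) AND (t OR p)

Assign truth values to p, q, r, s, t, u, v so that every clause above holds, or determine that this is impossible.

UNSATISFIABLE

Suppose s = false.
The clause (NOT q) is unit, so q = false.
The clause (NOT r) is unit, so r = false.
Now (r) is unsatisfied and unit — conflict.
That branch fails; take s = true instead.
The clause (r) is unit, so r = true.
The clause (u) is unit, so u = true.
The clause (NOT t) is unit, so t = false.
Now (t) is unsatisfied and unit — conflict.
Neither s = true nor s = false works.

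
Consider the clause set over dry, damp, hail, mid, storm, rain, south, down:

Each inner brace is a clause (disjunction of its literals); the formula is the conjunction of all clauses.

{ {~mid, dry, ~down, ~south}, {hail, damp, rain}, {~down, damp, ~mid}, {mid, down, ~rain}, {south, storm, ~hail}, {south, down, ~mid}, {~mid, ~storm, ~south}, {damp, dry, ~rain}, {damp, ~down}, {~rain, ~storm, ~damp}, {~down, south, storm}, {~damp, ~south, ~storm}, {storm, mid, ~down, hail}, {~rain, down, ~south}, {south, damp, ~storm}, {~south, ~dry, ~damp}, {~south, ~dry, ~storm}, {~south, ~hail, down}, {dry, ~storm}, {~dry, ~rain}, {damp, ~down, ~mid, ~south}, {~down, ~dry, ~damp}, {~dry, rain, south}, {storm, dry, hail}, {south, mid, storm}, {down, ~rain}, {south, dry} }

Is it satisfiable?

Branch on damp: set damp = 1.
Branch on rain: set rain = 0.
Branch on south: set south = 1.
The clause (~storm) is unit, so storm = 0.
The clause (~dry) is unit, so dry = 0.
The clause (hail) is unit, so hail = 1.
The clause (down) is unit, so down = 1.
The clause (~mid) is unit, so mid = 0.
Every clause now holds.
A satisfying assignment: dry ↦ 0, damp ↦ 1, hail ↦ 1, mid ↦ 0, storm ↦ 0, rain ↦ 0, south ↦ 1, down ↦ 1.

Yes, satisfiable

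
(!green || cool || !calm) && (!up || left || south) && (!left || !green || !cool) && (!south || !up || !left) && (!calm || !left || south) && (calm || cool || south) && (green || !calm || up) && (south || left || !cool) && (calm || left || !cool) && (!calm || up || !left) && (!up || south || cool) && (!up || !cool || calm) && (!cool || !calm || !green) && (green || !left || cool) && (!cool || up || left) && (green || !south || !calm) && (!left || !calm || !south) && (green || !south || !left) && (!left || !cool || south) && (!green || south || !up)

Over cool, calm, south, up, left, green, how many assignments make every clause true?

There are 2^6 = 64 truth assignments over (cool, calm, south, up, left, green).
Split on up. With up = true, the clauses containing up are satisfied and !up drops from the rest; 2 of the 2^5 = 32 assignments to the other variables satisfy what remains.
With up = false, by the same count on the reduced clause set, 3 assignments work.
Total: 2 + 3 = 5.

5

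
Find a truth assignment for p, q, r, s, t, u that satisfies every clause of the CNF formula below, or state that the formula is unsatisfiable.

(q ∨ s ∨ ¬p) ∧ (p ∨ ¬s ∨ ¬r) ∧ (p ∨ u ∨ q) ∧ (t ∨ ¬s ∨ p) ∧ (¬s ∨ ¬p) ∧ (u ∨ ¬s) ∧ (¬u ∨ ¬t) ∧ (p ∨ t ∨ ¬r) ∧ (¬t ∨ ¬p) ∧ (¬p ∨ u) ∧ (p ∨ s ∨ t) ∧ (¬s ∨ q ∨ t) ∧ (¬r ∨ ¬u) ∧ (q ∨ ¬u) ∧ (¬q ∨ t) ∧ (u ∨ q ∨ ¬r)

Case s = False:
Case q = True:
Unit clause (t) forces t = True.
Unit clause (¬u) forces u = False.
Unit clause (¬p) forces p = False.
Every clause is now satisfied; r is unconstrained.

p ↦ False, q ↦ True, r ↦ False, s ↦ False, t ↦ True, u ↦ False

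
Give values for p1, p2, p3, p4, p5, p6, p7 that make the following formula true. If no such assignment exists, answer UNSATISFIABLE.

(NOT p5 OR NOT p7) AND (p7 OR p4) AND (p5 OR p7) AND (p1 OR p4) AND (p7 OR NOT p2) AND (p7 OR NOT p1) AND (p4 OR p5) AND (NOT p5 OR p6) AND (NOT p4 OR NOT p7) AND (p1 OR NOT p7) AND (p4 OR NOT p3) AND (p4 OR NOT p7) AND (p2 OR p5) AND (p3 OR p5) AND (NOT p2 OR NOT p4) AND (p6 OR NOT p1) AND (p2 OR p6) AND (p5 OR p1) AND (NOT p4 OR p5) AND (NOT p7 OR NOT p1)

p1=false, p2=false, p3=true, p4=true, p5=true, p6=true, p7=false

Try p5 = true.
From the singleton clause (NOT p7), p7 = false.
From the singleton clause (p4), p4 = true.
From the singleton clause (NOT p2), p2 = false.
From the singleton clause (NOT p1), p1 = false.
From the singleton clause (p6), p6 = true.
All clauses hold; p3 can take either value.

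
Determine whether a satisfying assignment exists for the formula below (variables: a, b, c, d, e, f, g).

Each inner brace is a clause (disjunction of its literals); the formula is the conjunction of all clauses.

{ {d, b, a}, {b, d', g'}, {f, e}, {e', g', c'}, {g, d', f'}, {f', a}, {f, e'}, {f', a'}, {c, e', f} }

Branch on f: set f = 1.
From the singleton clause (a), a = 1.
That conflicts with the unit clause (a').
Undo f and try f = 0.
From the singleton clause (e), e = 1.
That conflicts with the unit clause (e').
Both values of f lead to a conflict.
No assignment satisfies every clause.

Unsatisfiable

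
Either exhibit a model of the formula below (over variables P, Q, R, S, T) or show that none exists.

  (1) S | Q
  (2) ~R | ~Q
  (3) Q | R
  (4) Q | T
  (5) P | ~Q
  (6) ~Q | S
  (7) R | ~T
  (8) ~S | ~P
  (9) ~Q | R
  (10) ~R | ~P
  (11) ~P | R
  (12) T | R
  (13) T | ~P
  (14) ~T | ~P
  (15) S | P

Case S = 1:
(~P) alone gives P = 0.
(~Q) alone gives Q = 0.
(R) alone gives R = 1.
(T) alone gives T = 1.
All clauses are satisfied.

P=0,  Q=0,  R=1,  S=1,  T=1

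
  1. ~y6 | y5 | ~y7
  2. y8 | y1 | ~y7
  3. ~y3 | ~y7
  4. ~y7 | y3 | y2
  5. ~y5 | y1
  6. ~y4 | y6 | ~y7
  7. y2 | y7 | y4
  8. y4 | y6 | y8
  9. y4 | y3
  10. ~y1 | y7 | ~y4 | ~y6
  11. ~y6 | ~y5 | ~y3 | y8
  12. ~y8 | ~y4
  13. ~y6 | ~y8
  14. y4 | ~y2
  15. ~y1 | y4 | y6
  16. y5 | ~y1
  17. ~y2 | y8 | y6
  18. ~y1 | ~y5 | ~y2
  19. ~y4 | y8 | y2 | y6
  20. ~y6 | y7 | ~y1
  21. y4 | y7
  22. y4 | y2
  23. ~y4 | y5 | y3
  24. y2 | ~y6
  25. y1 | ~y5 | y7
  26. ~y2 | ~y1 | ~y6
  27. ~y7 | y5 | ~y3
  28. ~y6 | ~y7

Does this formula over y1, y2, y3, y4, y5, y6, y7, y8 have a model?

Suppose y3 = 1.
From the singleton clause (~y7), y7 = 0.
From the singleton clause (y4), y4 = 1.
From the singleton clause (~y8), y8 = 0.
Suppose y5 = 0.
From the singleton clause (~y1), y1 = 0.
Suppose y2 = 1.
From the singleton clause (y6), y6 = 1.
All clauses are satisfied.
A satisfying assignment: y1=0, y2=1, y3=1, y4=1, y5=0, y6=1, y7=0, y8=0.

Yes, satisfiable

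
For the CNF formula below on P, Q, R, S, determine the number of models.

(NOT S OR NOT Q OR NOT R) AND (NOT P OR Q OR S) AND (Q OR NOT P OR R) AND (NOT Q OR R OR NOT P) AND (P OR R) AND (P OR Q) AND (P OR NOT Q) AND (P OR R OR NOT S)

2

There are 2^4 = 16 truth assignments over (P, Q, R, S).
Check each against the 8 clauses (columns in the order P, Q, R, S):
  F F F F  ✗ fails (P OR R)
  F F F T  ✗ fails (P OR R)
  F F T F  ✗ fails (P OR Q)
  F F T T  ✗ fails (P OR Q)
  F T F F  ✗ fails (P OR R)
  F T F T  ✗ fails (P OR R)
  F T T F  ✗ fails (P OR NOT Q)
  F T T T  ✗ fails (NOT S OR NOT Q OR NOT R)
  T F F F  ✗ fails (NOT P OR Q OR S)
  T F F T  ✗ fails (Q OR NOT P OR R)
  T F T F  ✗ fails (NOT P OR Q OR S)
  T F T T  ✓ satisfies all
  T T F F  ✗ fails (NOT Q OR R OR NOT P)
  T T F T  ✗ fails (NOT Q OR R OR NOT P)
  T T T F  ✓ satisfies all
  T T T T  ✗ fails (NOT S OR NOT Q OR NOT R)
2 of the 16 rows are models.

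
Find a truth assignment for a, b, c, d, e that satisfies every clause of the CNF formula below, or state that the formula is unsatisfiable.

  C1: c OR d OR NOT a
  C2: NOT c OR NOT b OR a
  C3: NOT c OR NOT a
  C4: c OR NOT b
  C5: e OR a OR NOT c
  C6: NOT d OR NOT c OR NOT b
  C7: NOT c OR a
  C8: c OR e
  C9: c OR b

Try c = false.
The clause (NOT b) is unit, so b = false.
That conflicts with the unit clause (b).
Undo c and try c = true.
The clause (NOT a) is unit, so a = false.
That conflicts with the unit clause (a).
Neither c = true nor c = false works.

UNSATISFIABLE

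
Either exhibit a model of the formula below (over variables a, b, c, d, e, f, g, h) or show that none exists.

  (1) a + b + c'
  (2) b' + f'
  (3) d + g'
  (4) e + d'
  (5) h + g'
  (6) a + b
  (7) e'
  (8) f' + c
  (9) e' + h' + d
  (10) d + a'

(e') alone gives e = 0.
(d') alone gives d = 0.
(g') alone gives g = 0.
(a') alone gives a = 0.
(b) alone gives b = 1.
(f') alone gives f = 0.
Every clause is now satisfied; c, h are unconstrained.

a=0; b=1; c=0; d=0; e=0; f=0; g=0; h=1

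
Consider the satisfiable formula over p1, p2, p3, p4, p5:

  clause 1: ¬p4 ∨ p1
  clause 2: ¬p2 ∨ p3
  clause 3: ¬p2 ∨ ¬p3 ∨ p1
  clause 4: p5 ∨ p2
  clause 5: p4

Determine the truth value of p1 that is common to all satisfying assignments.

True

Suppose p1 = False.
Unit clause (¬p4) forces p4 = False.
That conflicts with the unit clause (p4).
So every satisfying assignment has p1 = True.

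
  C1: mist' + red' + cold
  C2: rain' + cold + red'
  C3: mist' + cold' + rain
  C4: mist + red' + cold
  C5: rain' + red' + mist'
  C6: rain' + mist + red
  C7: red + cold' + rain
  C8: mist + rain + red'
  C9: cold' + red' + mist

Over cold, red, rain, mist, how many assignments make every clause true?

4

There are 2^4 = 16 truth assignments over (cold, red, rain, mist).
Split on mist. With mist = 1, the clauses containing mist are satisfied and mist' drops from the rest; 3 of the 2^3 = 8 assignments to the other variables satisfy what remains.
With mist = 0, by the same count on the reduced clause set, 1 assignment works.
Total: 3 + 1 = 4.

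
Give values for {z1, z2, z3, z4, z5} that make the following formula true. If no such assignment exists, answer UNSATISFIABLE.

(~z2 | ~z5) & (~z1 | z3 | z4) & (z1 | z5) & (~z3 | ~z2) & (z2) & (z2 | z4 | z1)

Unit clause (z2) forces z2 = 1.
Unit clause (~z5) forces z5 = 0.
Unit clause (z1) forces z1 = 1.
Unit clause (~z3) forces z3 = 0.
Unit clause (z4) forces z4 = 1.
All clauses are satisfied.

z1=1, z2=1, z3=0, z4=1, z5=0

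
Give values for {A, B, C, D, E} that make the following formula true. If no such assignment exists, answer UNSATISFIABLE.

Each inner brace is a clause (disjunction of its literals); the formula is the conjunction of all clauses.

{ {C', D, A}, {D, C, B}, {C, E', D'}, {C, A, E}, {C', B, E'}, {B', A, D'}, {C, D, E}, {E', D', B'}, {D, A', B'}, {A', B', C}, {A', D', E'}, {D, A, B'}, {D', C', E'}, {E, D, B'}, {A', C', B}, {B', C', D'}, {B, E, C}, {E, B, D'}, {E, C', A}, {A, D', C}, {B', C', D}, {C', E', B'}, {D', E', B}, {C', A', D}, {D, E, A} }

UNSATISFIABLE

Branch on C: set C = 0.
Branch on D: set D = 1.
The clause (E') is unit, so E = 0.
The clause (A) is unit, so A = 1.
The clause (B') is unit, so B = 0.
But (B) is also a unit clause — contradiction.
Undo D and try D = 0.
The clause (B) is unit, so B = 1.
The clause (E) is unit, so E = 1.
The clause (A') is unit, so A = 0.
But (A) is also a unit clause — contradiction.
Both values of D lead to a conflict.
Undo C and try C = 1.
Branch on D: set D = 1.
The clause (E') is unit, so E = 0.
The clause (B') is unit, so B = 0.
But (B) is also a unit clause — contradiction.
Undo D and try D = 0.
The clause (A) is unit, so A = 1.
But (A') is also a unit clause — contradiction.
Both values of D lead to a conflict.
Both values of C lead to a conflict.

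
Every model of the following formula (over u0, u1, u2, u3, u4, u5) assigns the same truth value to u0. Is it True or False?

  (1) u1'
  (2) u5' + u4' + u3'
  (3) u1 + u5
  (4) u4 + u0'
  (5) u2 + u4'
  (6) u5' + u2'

False

Suppose u0 = 1.
(u1') alone gives u1 = 0.
(u5) alone gives u5 = 1.
(u4) alone gives u4 = 1.
(u3') alone gives u3 = 0.
(u2) alone gives u2 = 1.
But (u2') is also a unit clause — contradiction.
So every satisfying assignment has u0 = False.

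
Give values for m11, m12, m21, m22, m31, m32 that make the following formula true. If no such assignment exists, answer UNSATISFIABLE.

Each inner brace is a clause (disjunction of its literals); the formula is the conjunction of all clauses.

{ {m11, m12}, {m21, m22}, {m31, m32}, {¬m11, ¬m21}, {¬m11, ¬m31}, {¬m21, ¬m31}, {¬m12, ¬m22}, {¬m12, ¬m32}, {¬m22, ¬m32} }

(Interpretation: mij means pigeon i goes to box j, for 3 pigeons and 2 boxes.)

UNSATISFIABLE

Branch on m11: set m11 = True.
From the singleton clause (¬m21), m21 = False.
From the singleton clause (m22), m22 = True.
From the singleton clause (¬m31), m31 = False.
From the singleton clause (m32), m32 = True.
Now (¬m32) is unsatisfied and unit — conflict.
So m11 must be the other value — set m11 = False.
From the singleton clause (m12), m12 = True.
From the singleton clause (¬m22), m22 = False.
From the singleton clause (m21), m21 = True.
From the singleton clause (¬m31), m31 = False.
From the singleton clause (m32), m32 = True.
Now (¬m32) is unsatisfied and unit — conflict.
Neither m11 = True nor m11 = False works.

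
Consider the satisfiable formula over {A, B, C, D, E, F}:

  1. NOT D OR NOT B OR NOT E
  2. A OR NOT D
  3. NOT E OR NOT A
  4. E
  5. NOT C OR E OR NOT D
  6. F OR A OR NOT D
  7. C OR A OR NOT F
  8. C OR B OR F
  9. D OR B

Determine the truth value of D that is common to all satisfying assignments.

Suppose D = true.
(A) alone gives A = true.
(NOT E) alone gives E = false.
That conflicts with the unit clause (E).
So every satisfying assignment has D = False.

False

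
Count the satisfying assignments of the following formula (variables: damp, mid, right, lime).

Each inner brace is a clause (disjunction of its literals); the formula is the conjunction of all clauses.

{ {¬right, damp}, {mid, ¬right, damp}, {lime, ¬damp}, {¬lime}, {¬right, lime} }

2

There are 2^4 = 16 truth assignments over (damp, mid, right, lime).
Check each against the 5 clauses (columns in the order damp, mid, right, lime):
  F F F F  ✓ satisfies all
  F F F T  ✗ fails (¬lime)
  F F T F  ✗ fails (¬right ∨ damp)
  F F T T  ✗ fails (¬right ∨ damp)
  F T F F  ✓ satisfies all
  F T F T  ✗ fails (¬lime)
  F T T F  ✗ fails (¬right ∨ damp)
  F T T T  ✗ fails (¬right ∨ damp)
  T F F F  ✗ fails (lime ∨ ¬damp)
  T F F T  ✗ fails (¬lime)
  T F T F  ✗ fails (lime ∨ ¬damp)
  T F T T  ✗ fails (¬lime)
  T T F F  ✗ fails (lime ∨ ¬damp)
  T T F T  ✗ fails (¬lime)
  T T T F  ✗ fails (lime ∨ ¬damp)
  T T T T  ✗ fails (¬lime)
2 of the 16 rows are models.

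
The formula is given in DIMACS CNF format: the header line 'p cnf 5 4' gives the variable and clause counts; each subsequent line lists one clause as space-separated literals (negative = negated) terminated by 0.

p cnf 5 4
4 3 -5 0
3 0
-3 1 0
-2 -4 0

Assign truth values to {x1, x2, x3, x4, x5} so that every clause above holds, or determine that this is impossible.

x1 ↦ True,  x2 ↦ False,  x3 ↦ True,  x4 ↦ True,  x5 ↦ True

From the singleton clause (x3), x3 = True.
From the singleton clause (x1), x1 = True.
Try x2 = False.
No clause remains; x4, x5 are free.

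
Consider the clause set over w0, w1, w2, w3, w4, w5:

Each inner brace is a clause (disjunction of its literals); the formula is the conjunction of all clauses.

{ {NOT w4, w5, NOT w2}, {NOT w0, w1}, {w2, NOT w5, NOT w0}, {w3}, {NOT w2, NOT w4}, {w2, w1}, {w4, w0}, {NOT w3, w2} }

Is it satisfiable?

The clause (w3) is unit, so w3 = true.
The clause (w2) is unit, so w2 = true.
The clause (NOT w4) is unit, so w4 = false.
The clause (w0) is unit, so w0 = true.
The clause (w1) is unit, so w1 = true.
Every clause is now satisfied; w5 is unconstrained.
A satisfying assignment: w0=true,  w1=true,  w2=true,  w3=true,  w4=false,  w5=true.

Satisfiable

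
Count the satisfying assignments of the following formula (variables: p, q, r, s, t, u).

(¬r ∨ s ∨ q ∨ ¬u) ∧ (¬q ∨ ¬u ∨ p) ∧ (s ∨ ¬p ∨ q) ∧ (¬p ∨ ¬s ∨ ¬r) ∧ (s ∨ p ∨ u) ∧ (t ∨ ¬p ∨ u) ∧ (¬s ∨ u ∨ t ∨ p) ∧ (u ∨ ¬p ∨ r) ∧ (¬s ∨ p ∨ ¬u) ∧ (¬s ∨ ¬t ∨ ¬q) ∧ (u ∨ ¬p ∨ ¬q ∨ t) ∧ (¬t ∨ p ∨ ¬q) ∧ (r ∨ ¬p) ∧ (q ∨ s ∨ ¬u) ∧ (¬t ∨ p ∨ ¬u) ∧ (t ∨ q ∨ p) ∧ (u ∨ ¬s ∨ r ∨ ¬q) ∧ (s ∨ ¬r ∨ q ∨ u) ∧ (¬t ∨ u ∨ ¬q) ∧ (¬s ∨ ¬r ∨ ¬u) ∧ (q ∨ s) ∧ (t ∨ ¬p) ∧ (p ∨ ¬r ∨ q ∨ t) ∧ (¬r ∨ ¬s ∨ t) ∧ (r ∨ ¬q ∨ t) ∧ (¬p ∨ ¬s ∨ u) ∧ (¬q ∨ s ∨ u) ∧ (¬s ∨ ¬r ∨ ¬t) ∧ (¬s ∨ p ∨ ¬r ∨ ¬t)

2

There are 2^6 = 64 truth assignments over (p, q, r, s, t, u).
Split on u. With u = True, the clauses containing u are satisfied and ¬u drops from the rest; 1 of the 2^5 = 32 assignments to the other variables satisfy what remains.
With u = False, by the same count on the reduced clause set, 1 assignment works.
(One model: p=F, q=F, r=F, s=T, t=T, u=F.)
Total: 1 + 1 = 2.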